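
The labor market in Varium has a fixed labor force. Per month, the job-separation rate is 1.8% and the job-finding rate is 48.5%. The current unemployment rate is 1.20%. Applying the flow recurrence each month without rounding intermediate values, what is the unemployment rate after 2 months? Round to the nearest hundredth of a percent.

Unemployment rate after two months ≈ 2.99%.

With a fixed labor force, u_{t+1} = u_t + s·(1−u_t) − f·u_t = u_t·(1−s−f) + s.
Here 1−s−f = 0.497 and s = 0.018.
u_1 = 0.012000 × 0.497 + 0.018 = 0.023964.
u_2 = 0.023964 × 0.497 + 0.018 = 0.029910.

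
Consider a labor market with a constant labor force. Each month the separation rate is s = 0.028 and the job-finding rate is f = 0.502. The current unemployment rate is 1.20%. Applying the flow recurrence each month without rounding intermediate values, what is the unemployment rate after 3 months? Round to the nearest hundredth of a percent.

Unemployment rate after three months ≈ 4.86%.

With a fixed labor force, u_{t+1} = u_t + s·(1−u_t) − f·u_t = u_t·(1−s−f) + s.
Here 1−s−f = 0.470 and s = 0.028.
u_1 = 0.012000 × 0.470 + 0.028 = 0.033640.
u_2 = 0.033640 × 0.470 + 0.028 = 0.043811.
u_3 = 0.043811 × 0.470 + 0.028 = 0.048591.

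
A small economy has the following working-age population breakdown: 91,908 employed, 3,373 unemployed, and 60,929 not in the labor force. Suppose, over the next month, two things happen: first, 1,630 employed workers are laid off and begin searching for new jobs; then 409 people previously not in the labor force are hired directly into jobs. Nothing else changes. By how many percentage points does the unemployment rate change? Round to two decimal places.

Initially, labor force = 91,908 + 3,373 = 95,281, so u = 3,373/95,281 = 3.54%.
After the first change, employed falls and unemployed rises by 1,630; labor force unchanged → E = 90,278, U = 5,003, labor force = 95,281.
After the second change, employed and labor force both rise by 409; unemployed unchanged → E = 90,687, U = 5,003, labor force = 95,690.
New unemployment rate = 5,003 / 95,690 = 5.23%.
Change = 5.23% − 3.54% = +1.69 percentage points.

The unemployment rate changes by +1.69 percentage points.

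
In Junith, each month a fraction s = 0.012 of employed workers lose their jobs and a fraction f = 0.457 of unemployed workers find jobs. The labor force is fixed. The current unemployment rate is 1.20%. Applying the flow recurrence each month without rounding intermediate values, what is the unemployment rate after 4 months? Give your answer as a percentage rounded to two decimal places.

Unemployment rate after four months ≈ 2.45%.

With a fixed labor force, u_{t+1} = u_t + s·(1−u_t) − f·u_t = u_t·(1−s−f) + s.
Here 1−s−f = 0.531 and s = 0.012.
u_1 = 0.012000 × 0.531 + 0.012 = 0.018372.
u_2 = 0.018372 × 0.531 + 0.012 = 0.021756.
u_3 = 0.021756 × 0.531 + 0.012 = 0.023552.
u_4 = 0.023552 × 0.531 + 0.012 = 0.024506.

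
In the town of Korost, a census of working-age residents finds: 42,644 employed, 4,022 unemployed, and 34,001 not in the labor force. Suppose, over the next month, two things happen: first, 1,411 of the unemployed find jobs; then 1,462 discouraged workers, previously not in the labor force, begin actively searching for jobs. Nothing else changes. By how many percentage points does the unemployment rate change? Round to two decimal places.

Initially, labor force = 42,644 + 4,022 = 46,666, so u = 4,022/46,666 = 8.62%.
After the first change, unemployed falls and employed rises by 1,411; labor force unchanged → E = 44,055, U = 2,611, labor force = 46,666.
After the second change, unemployed and labor force both rise by 1,462 → E = 44,055, U = 4,073, labor force = 48,128.
New unemployment rate = 4,073 / 48,128 = 8.46%.
Change = 8.46% − 8.62% = −0.16 percentage points.

The unemployment rate changes by −0.16 percentage points.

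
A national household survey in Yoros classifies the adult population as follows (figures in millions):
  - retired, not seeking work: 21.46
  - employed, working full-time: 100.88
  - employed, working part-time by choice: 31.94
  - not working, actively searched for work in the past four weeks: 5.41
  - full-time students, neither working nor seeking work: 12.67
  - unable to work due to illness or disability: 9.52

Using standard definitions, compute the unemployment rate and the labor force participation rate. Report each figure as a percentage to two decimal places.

Unemployment rate ≈ 3.91%; labor force participation rate ≈ 76.00%.

Employed = 100.88 + 31.94 = 132.82 million.
Unemployed = 5.41 million.
Labor force = 132.82 + 5.41 = 138.23 million.
Not in labor force = 21.46 + 12.67 + 9.52 = 43.65 million (those not working and not actively searching are outside the labor force).
Civilian working-age population = 138.23 + 43.65 = 181.88 million.
Unemployment rate = 5.41 / 138.23 = 3.91%.
Labor force participation rate = 138.23 / 181.88 = 76.00%.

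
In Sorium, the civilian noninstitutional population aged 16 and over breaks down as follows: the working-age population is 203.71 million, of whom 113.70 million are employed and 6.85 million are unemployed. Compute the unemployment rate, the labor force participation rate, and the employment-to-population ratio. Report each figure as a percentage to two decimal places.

Unemployment rate ≈ 5.68%; labor force participation rate ≈ 59.18%; employment-population ratio ≈ 55.81%.

Labor force = employed + unemployed = 113.70 + 6.85 = 120.55 million.
Unemployment rate = 6.85 / 120.55 = 5.68%.
Labor force participation rate = 120.55 / 203.71 = 59.18%.
Employment-population ratio = 113.70 / 203.71 = 55.81%.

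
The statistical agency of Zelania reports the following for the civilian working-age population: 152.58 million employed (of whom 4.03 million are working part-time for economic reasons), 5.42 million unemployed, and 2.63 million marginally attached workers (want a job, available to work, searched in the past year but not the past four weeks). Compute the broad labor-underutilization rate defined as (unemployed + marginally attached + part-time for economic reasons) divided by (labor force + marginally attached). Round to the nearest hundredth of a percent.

Broad underutilization rate ≈ 7.52%.

Labor force = 152.58 + 5.42 = 158.00 million.
Numerator = 5.42 + 2.63 + 4.03 = 12.08 million.
Denominator = 158.00 + 2.63 = 160.63 million.
Broad rate = 12.08 / 160.63 = 7.52%.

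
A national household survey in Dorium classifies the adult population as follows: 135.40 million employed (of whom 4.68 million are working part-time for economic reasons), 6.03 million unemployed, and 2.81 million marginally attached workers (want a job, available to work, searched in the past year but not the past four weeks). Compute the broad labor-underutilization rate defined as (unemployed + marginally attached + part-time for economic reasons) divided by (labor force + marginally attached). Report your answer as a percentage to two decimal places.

Broad underutilization rate ≈ 9.37%.

Labor force = 135.40 + 6.03 = 141.43 million.
Numerator = 6.03 + 2.81 + 4.68 = 13.52 million.
Denominator = 141.43 + 2.81 = 144.24 million.
Broad rate = 13.52 / 144.24 = 9.37%.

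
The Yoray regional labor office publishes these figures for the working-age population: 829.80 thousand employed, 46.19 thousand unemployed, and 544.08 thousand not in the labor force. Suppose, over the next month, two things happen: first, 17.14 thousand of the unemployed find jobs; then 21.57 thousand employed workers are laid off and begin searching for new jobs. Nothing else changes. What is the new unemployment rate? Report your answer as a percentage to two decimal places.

New unemployment rate ≈ 5.78%.

Initially, labor force = 829.80 + 46.19 = 875.99 thousand, so u = 46.19/875.99 = 5.27%.
After the first change, unemployed falls and employed rises by 17.14; labor force unchanged → E = 846.94, U = 29.05, labor force = 875.99 thousand.
After the second change, employed falls and unemployed rises by 21.57; labor force unchanged → E = 825.37, U = 50.62, labor force = 875.99 thousand.
New unemployment rate = 50.62 / 875.99 = 5.78%.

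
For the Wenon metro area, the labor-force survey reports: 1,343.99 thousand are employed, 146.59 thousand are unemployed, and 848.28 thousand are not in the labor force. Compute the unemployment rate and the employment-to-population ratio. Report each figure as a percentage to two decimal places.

Labor force = employed + unemployed = 1,343.99 + 146.59 = 1,490.58 thousand.
Working-age population = 1,490.58 + 848.28 = 2,338.86 thousand.
Unemployment rate = 146.59 / 1,490.58 = 9.83%.
Employment-population ratio = 1,343.99 / 2,338.86 = 57.46%.

Unemployment rate ≈ 9.83%; employment-population ratio ≈ 57.46%.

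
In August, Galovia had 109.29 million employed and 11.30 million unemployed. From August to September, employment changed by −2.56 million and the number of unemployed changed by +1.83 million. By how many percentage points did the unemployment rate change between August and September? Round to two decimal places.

August: labor force = 109.29 + 11.30 = 120.59; u = 11.30/120.59 = 9.37%.
September: labor force = 106.73 + 13.13 = 119.86; u = 13.13/119.86 = 10.95%.
Change = 10.95% − 9.37% = +1.58 pp.

The unemployment rate changed by +1.58 percentage points.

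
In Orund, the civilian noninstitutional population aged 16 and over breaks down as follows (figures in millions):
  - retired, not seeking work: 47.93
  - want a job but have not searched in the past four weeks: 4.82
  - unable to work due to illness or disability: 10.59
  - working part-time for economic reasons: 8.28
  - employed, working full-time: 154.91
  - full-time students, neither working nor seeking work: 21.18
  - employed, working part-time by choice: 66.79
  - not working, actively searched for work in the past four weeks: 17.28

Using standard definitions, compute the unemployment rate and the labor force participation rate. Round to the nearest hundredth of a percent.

Employed = 8.28 + 154.91 + 66.79 = 229.98 million (anyone who worked, including part-time for economic reasons, counts as employed).
Unemployed = 17.28 million.
Labor force = 229.98 + 17.28 = 247.26 million.
Not in labor force = 47.93 + 4.82 + 10.59 + 21.18 = 84.52 million (those not working and not actively searching are outside the labor force — including those who want a job but have given up searching).
Civilian working-age population = 247.26 + 84.52 = 331.78 million.
Unemployment rate = 17.28 / 247.26 = 6.99%.
Labor force participation rate = 247.26 / 331.78 = 74.53%.

Unemployment rate ≈ 6.99%; labor force participation rate ≈ 74.53%.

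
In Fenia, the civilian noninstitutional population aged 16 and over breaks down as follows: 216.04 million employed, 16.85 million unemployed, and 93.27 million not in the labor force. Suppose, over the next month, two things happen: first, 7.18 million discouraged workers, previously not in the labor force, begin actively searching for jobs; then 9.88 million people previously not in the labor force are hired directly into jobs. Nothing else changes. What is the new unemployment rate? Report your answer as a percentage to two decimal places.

Initially, labor force = 216.04 + 16.85 = 232.89 million, so u = 16.85/232.89 = 7.24%.
After the first change, unemployed and labor force both rise by 7.18 → E = 216.04, U = 24.03, labor force = 240.07 million.
After the second change, employed and labor force both rise by 9.88; unemployed unchanged → E = 225.92, U = 24.03, labor force = 249.95 million.
New unemployment rate = 24.03 / 249.95 = 9.61%.

New unemployment rate ≈ 9.61%.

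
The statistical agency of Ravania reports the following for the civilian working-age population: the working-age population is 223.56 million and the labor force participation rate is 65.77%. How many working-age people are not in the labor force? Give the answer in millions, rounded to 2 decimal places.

About 76.52 million are not in the labor force.

Share not in the labor force = 1 − 0.6577 = 0.3423.
Not in labor force = 0.3423 × 223.56 ≈ 76.52 million.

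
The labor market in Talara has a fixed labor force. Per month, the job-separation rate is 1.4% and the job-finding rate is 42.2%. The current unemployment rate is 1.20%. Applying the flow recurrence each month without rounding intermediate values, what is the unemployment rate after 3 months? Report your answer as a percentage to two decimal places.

With a fixed labor force, u_{t+1} = u_t + s·(1−u_t) − f·u_t = u_t·(1−s−f) + s.
Here 1−s−f = 0.564 and s = 0.014.
u_1 = 0.012000 × 0.564 + 0.014 = 0.020768.
u_2 = 0.020768 × 0.564 + 0.014 = 0.025713.
u_3 = 0.025713 × 0.564 + 0.014 = 0.028502.

Unemployment rate after three months ≈ 2.85%.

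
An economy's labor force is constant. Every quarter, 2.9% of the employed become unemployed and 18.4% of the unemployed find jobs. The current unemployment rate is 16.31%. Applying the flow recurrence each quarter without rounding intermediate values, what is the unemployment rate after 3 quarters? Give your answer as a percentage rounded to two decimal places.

Unemployment rate after three quarters ≈ 14.93%.

With a fixed labor force, u_{t+1} = u_t + s·(1−u_t) − f·u_t = u_t·(1−s−f) + s.
Here 1−s−f = 0.787 and s = 0.029.
u_1 = 0.163100 × 0.787 + 0.029 = 0.157360.
u_2 = 0.157360 × 0.787 + 0.029 = 0.152842.
u_3 = 0.152842 × 0.787 + 0.029 = 0.149287.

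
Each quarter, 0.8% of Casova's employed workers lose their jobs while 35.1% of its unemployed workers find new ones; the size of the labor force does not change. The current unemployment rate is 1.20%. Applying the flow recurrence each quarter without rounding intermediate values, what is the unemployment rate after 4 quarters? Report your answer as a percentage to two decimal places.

Unemployment rate after four quarters ≈ 2.05%.

With a fixed labor force, u_{t+1} = u_t + s·(1−u_t) − f·u_t = u_t·(1−s−f) + s.
Here 1−s−f = 0.641 and s = 0.008.
u_1 = 0.012000 × 0.641 + 0.008 = 0.015692.
u_2 = 0.015692 × 0.641 + 0.008 = 0.018059.
u_3 = 0.018059 × 0.641 + 0.008 = 0.019576.
u_4 = 0.019576 × 0.641 + 0.008 = 0.020548.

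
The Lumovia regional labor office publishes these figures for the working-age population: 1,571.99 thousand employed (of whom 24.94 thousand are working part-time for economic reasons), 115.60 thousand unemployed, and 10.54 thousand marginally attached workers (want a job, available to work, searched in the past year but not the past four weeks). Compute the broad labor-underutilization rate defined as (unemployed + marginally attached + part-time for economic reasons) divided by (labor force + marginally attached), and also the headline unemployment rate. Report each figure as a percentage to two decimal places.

Labor force = 1,571.99 + 115.60 = 1,687.59 thousand.
Numerator = 115.60 + 10.54 + 24.94 = 151.08 thousand.
Denominator = 1,687.59 + 10.54 = 1,698.13 thousand.
Broad rate = 151.08 / 1,698.13 = 8.90%.
Headline unemployment rate = 115.60 / 1,687.59 = 6.85%.

Broad underutilization rate ≈ 8.90%; headline unemployment rate ≈ 6.85%.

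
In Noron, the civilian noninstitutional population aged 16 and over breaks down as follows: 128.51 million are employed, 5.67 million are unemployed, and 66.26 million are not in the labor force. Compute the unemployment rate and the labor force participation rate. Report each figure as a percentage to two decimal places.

Unemployment rate ≈ 4.23%; labor force participation rate ≈ 66.94%.

Labor force = employed + unemployed = 128.51 + 5.67 = 134.18 million.
Working-age population = 134.18 + 66.26 = 200.44 million.
Unemployment rate = 5.67 / 134.18 = 4.23%.
Labor force participation rate = 134.18 / 200.44 = 66.94%.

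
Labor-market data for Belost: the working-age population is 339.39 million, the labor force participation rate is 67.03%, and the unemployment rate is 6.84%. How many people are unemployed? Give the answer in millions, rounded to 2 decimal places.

Labor force = 0.6703 × 339.39 = 227.49 million.
Unemployed = 0.0684 × 227.49 ≈ 15.56 million.

About 15.56 million are unemployed.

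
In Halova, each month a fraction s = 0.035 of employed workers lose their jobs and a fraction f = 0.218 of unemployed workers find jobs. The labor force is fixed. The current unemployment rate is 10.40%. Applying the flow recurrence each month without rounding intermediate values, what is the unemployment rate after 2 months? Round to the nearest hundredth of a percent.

With a fixed labor force, u_{t+1} = u_t + s·(1−u_t) − f·u_t = u_t·(1−s−f) + s.
Here 1−s−f = 0.747 and s = 0.035.
u_1 = 0.104000 × 0.747 + 0.035 = 0.112688.
u_2 = 0.112688 × 0.747 + 0.035 = 0.119178.

Unemployment rate after two months ≈ 11.92%.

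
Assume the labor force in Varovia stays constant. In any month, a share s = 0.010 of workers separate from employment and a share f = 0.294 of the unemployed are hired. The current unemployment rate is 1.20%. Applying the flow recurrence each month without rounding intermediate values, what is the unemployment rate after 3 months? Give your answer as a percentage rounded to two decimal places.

Unemployment rate after three months ≈ 2.59%.

With a fixed labor force, u_{t+1} = u_t + s·(1−u_t) − f·u_t = u_t·(1−s−f) + s.
Here 1−s−f = 0.696 and s = 0.010.
u_1 = 0.012000 × 0.696 + 0.010 = 0.018352.
u_2 = 0.018352 × 0.696 + 0.010 = 0.022773.
u_3 = 0.022773 × 0.696 + 0.010 = 0.025850.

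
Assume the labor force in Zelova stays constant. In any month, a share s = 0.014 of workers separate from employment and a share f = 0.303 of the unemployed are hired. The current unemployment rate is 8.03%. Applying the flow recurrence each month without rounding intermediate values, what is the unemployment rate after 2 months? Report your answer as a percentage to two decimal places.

With a fixed labor force, u_{t+1} = u_t + s·(1−u_t) − f·u_t = u_t·(1−s−f) + s.
Here 1−s−f = 0.683 and s = 0.014.
u_1 = 0.080300 × 0.683 + 0.014 = 0.068845.
u_2 = 0.068845 × 0.683 + 0.014 = 0.061021.

Unemployment rate after two months ≈ 6.10%.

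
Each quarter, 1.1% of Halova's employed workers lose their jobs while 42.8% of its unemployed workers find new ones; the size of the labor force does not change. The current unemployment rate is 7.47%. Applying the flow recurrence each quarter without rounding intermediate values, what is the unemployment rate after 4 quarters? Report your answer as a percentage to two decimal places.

With a fixed labor force, u_{t+1} = u_t + s·(1−u_t) − f·u_t = u_t·(1−s−f) + s.
Here 1−s−f = 0.561 and s = 0.011.
u_1 = 0.074700 × 0.561 + 0.011 = 0.052907.
u_2 = 0.052907 × 0.561 + 0.011 = 0.040681.
u_3 = 0.040681 × 0.561 + 0.011 = 0.033822.
u_4 = 0.033822 × 0.561 + 0.011 = 0.029974.

Unemployment rate after four quarters ≈ 3.00%.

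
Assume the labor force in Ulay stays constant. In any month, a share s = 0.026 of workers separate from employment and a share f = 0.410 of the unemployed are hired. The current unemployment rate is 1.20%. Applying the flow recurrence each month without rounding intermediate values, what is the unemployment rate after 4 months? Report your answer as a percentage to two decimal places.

With a fixed labor force, u_{t+1} = u_t + s·(1−u_t) − f·u_t = u_t·(1−s−f) + s.
Here 1−s−f = 0.564 and s = 0.026.
u_1 = 0.012000 × 0.564 + 0.026 = 0.032768.
u_2 = 0.032768 × 0.564 + 0.026 = 0.044481.
u_3 = 0.044481 × 0.564 + 0.026 = 0.051087.
u_4 = 0.051087 × 0.564 + 0.026 = 0.054813.

Unemployment rate after four months ≈ 5.48%.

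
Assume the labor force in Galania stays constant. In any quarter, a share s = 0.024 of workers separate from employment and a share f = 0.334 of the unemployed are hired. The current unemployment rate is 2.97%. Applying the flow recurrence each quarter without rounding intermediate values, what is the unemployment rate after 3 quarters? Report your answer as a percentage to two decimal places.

With a fixed labor force, u_{t+1} = u_t + s·(1−u_t) − f·u_t = u_t·(1−s−f) + s.
Here 1−s−f = 0.642 and s = 0.024.
u_1 = 0.029700 × 0.642 + 0.024 = 0.043067.
u_2 = 0.043067 × 0.642 + 0.024 = 0.051649.
u_3 = 0.051649 × 0.642 + 0.024 = 0.057159.

Unemployment rate after three quarters ≈ 5.72%.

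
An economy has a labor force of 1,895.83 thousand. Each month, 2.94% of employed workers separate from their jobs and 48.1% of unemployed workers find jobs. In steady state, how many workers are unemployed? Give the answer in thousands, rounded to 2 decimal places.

Steady-state unemployment rate u* = s/(s+f) = 2.94/(2.94+48.1) = 0.057602.
Unemployed = u* × labor force = 0.057602 × 1,895.83 ≈ 109.20 thousand.

About 109.20 thousand are unemployed in steady state.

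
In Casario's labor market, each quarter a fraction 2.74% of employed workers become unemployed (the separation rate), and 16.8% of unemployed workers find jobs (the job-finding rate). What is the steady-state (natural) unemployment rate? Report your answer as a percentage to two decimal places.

Steady-state unemployment rate ≈ 14.02%.

At steady state the flows balance: s·E = f·U, so U/(E+U) = s/(s+f).
u* = 2.74 / (2.74 + 16.8) = 2.74 / 19.54 = 14.02%.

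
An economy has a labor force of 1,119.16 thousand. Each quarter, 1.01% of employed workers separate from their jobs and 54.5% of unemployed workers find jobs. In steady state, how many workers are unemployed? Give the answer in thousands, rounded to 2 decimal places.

About 20.36 thousand are unemployed in steady state.

Steady-state unemployment rate u* = s/(s+f) = 1.01/(1.01+54.5) = 0.018195.
Unemployed = u* × labor force = 0.018195 × 1,119.16 ≈ 20.36 thousand.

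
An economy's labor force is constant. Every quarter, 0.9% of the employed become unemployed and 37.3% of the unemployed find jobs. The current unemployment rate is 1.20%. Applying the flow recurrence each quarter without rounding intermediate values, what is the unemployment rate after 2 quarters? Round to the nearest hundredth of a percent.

Unemployment rate after two quarters ≈ 1.91%.

With a fixed labor force, u_{t+1} = u_t + s·(1−u_t) − f·u_t = u_t·(1−s−f) + s.
Here 1−s−f = 0.618 and s = 0.009.
u_1 = 0.012000 × 0.618 + 0.009 = 0.016416.
u_2 = 0.016416 × 0.618 + 0.009 = 0.019145.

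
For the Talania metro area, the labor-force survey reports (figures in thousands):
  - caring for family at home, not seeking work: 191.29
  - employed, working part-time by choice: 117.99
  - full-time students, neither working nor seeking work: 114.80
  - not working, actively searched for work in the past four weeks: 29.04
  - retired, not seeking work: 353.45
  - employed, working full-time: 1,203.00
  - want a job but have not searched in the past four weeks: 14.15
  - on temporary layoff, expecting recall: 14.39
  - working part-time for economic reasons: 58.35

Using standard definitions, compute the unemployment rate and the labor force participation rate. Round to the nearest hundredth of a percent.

Unemployment rate ≈ 3.05%; labor force participation rate ≈ 67.87%.

Employed = 117.99 + 1,203.00 + 58.35 = 1,379.34 thousand (anyone who worked, including part-time for economic reasons, counts as employed).
Unemployed = 29.04 + 14.39 = 43.43 thousand (jobless and actively searching, or on temporary layoff).
Labor force = 1,379.34 + 43.43 = 1,422.77 thousand.
Not in labor force = 191.29 + 114.80 + 353.45 + 14.15 = 673.69 thousand (those not working and not actively searching are outside the labor force — including those who want a job but have given up searching).
Civilian working-age population = 1,422.77 + 673.69 = 2,096.46 thousand.
Unemployment rate = 43.43 / 1,422.77 = 3.05%.
Labor force participation rate = 1,422.77 / 2,096.46 = 67.87%.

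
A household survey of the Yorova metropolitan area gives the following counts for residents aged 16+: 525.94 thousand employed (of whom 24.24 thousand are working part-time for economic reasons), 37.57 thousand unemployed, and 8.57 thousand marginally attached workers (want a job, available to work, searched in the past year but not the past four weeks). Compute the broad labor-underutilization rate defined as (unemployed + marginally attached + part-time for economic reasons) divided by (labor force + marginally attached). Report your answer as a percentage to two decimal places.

Broad underutilization rate ≈ 12.30%.

Labor force = 525.94 + 37.57 = 563.51 thousand.
Numerator = 37.57 + 8.57 + 24.24 = 70.38 thousand.
Denominator = 563.51 + 8.57 = 572.08 thousand.
Broad rate = 70.38 / 572.08 = 12.30%.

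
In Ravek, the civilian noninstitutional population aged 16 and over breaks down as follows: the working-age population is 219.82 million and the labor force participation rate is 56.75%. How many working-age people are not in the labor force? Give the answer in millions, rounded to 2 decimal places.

Share not in the labor force = 1 − 0.5675 = 0.4325.
Not in labor force = 0.4325 × 219.82 ≈ 95.07 million.

About 95.07 million are not in the labor force.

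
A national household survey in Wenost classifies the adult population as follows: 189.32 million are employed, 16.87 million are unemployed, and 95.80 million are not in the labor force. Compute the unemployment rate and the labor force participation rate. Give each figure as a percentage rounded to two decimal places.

Labor force = employed + unemployed = 189.32 + 16.87 = 206.19 million.
Working-age population = 206.19 + 95.80 = 301.99 million.
Unemployment rate = 16.87 / 206.19 = 8.18%.
Labor force participation rate = 206.19 / 301.99 = 68.28%.

Unemployment rate ≈ 8.18%; labor force participation rate ≈ 68.28%.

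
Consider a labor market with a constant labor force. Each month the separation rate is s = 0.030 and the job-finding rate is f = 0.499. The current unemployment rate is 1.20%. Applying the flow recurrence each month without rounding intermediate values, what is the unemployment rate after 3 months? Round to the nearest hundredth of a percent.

With a fixed labor force, u_{t+1} = u_t + s·(1−u_t) − f·u_t = u_t·(1−s−f) + s.
Here 1−s−f = 0.471 and s = 0.030.
u_1 = 0.012000 × 0.471 + 0.030 = 0.035652.
u_2 = 0.035652 × 0.471 + 0.030 = 0.046792.
u_3 = 0.046792 × 0.471 + 0.030 = 0.052039.

Unemployment rate after three months ≈ 5.20%.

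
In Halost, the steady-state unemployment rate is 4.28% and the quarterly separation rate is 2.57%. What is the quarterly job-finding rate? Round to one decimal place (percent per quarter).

From u* = s/(s+f): f = s·(1−u)/u.
f = 2.57 × (1 − 0.0428) / 0.0428 = 2.4600 / 0.0428 ≈ 57.5% per quarter.

Job-finding rate ≈ 57.5% per quarter.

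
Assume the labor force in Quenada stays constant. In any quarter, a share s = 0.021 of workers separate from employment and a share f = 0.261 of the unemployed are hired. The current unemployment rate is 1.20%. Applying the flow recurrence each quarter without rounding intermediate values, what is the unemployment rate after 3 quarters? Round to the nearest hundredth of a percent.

Unemployment rate after three quarters ≈ 5.13%.

With a fixed labor force, u_{t+1} = u_t + s·(1−u_t) − f·u_t = u_t·(1−s−f) + s.
Here 1−s−f = 0.718 and s = 0.021.
u_1 = 0.012000 × 0.718 + 0.021 = 0.029616.
u_2 = 0.029616 × 0.718 + 0.021 = 0.042264.
u_3 = 0.042264 × 0.718 + 0.021 = 0.051346.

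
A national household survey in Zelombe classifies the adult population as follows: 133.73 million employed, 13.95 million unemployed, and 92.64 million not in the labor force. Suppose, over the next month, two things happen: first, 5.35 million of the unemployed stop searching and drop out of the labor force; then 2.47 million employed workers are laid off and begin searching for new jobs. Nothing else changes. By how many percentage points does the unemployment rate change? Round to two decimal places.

The unemployment rate changes by −1.67 percentage points.

Initially, labor force = 133.73 + 13.95 = 147.68 million, so u = 13.95/147.68 = 9.45%.
After the first change, unemployed and labor force both fall by 5.35 → E = 133.73, U = 8.60, labor force = 142.33 million.
After the second change, employed falls and unemployed rises by 2.47; labor force unchanged → E = 131.26, U = 11.07, labor force = 142.33 million.
New unemployment rate = 11.07 / 142.33 = 7.78%.
Change = 7.78% − 9.45% = −1.67 percentage points.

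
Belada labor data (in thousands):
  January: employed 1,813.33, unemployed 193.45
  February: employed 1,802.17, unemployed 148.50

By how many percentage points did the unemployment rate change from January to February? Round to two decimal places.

The unemployment rate changed by −2.03 percentage points.

January: labor force = 1,813.33 + 193.45 = 2,006.78; u = 193.45/2,006.78 = 9.64%.
February: labor force = 1,802.17 + 148.50 = 1,950.67; u = 148.50/1,950.67 = 7.61%.
Change = 7.61% − 9.64% = −2.03 pp.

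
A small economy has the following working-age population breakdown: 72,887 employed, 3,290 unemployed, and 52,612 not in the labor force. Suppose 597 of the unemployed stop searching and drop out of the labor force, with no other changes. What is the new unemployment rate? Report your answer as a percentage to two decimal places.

Initially, labor force = 72,887 + 3,290 = 76,177, so u = 3,290/76,177 = 4.32%.
After the change, unemployed and labor force both fall by 597 → E = 72,887, U = 2,693, labor force = 75,580.
New unemployment rate = 2,693 / 75,580 = 3.56%.

New unemployment rate ≈ 3.56%.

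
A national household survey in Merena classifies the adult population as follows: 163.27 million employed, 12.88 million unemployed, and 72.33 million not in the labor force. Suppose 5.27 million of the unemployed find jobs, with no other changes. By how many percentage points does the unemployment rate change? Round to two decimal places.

Initially, labor force = 163.27 + 12.88 = 176.15 million, so u = 12.88/176.15 = 7.31%.
After the change, unemployed falls and employed rises by 5.27; labor force unchanged → E = 168.54, U = 7.61, labor force = 176.15 million.
New unemployment rate = 7.61 / 176.15 = 4.32%.
Change = 4.32% − 7.31% = −2.99 percentage points.

The unemployment rate changes by −2.99 percentage points.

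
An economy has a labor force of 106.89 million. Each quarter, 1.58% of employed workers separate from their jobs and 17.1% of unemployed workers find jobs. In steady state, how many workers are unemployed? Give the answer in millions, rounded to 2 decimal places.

Steady-state unemployment rate u* = s/(s+f) = 1.58/(1.58+17.1) = 0.084582.
Unemployed = u* × labor force = 0.084582 × 106.89 ≈ 9.04 million.

About 9.04 million are unemployed in steady state.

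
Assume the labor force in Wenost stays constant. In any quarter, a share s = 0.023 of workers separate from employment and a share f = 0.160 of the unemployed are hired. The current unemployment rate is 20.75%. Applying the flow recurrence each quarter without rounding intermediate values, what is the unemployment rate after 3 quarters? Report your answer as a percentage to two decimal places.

Unemployment rate after three quarters ≈ 17.03%.

With a fixed labor force, u_{t+1} = u_t + s·(1−u_t) − f·u_t = u_t·(1−s−f) + s.
Here 1−s−f = 0.817 and s = 0.023.
u_1 = 0.207500 × 0.817 + 0.023 = 0.192527.
u_2 = 0.192527 × 0.817 + 0.023 = 0.180295.
u_3 = 0.180295 × 0.817 + 0.023 = 0.170301.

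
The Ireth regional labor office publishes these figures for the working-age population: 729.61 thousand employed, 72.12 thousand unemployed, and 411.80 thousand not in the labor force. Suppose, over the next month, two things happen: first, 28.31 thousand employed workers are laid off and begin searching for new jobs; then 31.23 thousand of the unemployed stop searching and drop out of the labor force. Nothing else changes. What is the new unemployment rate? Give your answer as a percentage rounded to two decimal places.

Initially, labor force = 729.61 + 72.12 = 801.73 thousand, so u = 72.12/801.73 = 9.00%.
After the first change, employed falls and unemployed rises by 28.31; labor force unchanged → E = 701.30, U = 100.43, labor force = 801.73 thousand.
After the second change, unemployed and labor force both fall by 31.23 → E = 701.30, U = 69.20, labor force = 770.50 thousand.
New unemployment rate = 69.20 / 770.50 = 8.98%.

New unemployment rate ≈ 8.98%.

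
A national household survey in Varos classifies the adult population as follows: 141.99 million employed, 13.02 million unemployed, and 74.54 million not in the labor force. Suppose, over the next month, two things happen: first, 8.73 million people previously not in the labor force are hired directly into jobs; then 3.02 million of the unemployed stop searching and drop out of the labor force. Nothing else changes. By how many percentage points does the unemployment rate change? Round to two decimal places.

Initially, labor force = 141.99 + 13.02 = 155.01 million, so u = 13.02/155.01 = 8.40%.
After the first change, employed and labor force both rise by 8.73; unemployed unchanged → E = 150.72, U = 13.02, labor force = 163.74 million.
After the second change, unemployed and labor force both fall by 3.02 → E = 150.72, U = 10.00, labor force = 160.72 million.
New unemployment rate = 10.00 / 160.72 = 6.22%.
Change = 6.22% − 8.40% = −2.18 percentage points.

The unemployment rate changes by −2.18 percentage points.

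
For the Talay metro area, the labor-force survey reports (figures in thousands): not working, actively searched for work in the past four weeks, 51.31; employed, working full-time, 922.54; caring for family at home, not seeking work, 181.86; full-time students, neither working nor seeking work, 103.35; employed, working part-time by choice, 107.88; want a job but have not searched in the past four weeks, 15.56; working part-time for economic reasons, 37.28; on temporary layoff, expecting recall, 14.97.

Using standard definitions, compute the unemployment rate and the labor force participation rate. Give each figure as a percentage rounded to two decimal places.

Employed = 922.54 + 107.88 + 37.28 = 1,067.70 thousand (anyone who worked, including part-time for economic reasons, counts as employed).
Unemployed = 51.31 + 14.97 = 66.28 thousand (jobless and actively searching, or on temporary layoff).
Labor force = 1,067.70 + 66.28 = 1,133.98 thousand.
Not in labor force = 181.86 + 103.35 + 15.56 = 300.77 thousand (those not working and not actively searching are outside the labor force — including those who want a job but have given up searching).
Civilian working-age population = 1,133.98 + 300.77 = 1,434.75 thousand.
Unemployment rate = 66.28 / 1,133.98 = 5.84%.
Labor force participation rate = 1,133.98 / 1,434.75 = 79.04%.

Unemployment rate ≈ 5.84%; labor force participation rate ≈ 79.04%.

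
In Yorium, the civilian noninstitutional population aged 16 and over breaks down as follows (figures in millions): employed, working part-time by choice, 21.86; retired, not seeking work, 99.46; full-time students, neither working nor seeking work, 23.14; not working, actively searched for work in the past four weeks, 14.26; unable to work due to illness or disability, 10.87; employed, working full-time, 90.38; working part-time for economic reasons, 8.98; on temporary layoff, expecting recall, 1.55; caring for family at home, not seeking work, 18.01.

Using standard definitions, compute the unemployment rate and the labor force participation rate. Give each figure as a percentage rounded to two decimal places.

Employed = 21.86 + 90.38 + 8.98 = 121.22 million (anyone who worked, including part-time for economic reasons, counts as employed).
Unemployed = 14.26 + 1.55 = 15.81 million (jobless and actively searching, or on temporary layoff).
Labor force = 121.22 + 15.81 = 137.03 million.
Not in labor force = 99.46 + 23.14 + 10.87 + 18.01 = 151.48 million (those not working and not actively searching are outside the labor force).
Civilian working-age population = 137.03 + 151.48 = 288.51 million.
Unemployment rate = 15.81 / 137.03 = 11.54%.
Labor force participation rate = 137.03 / 288.51 = 47.50%.

Unemployment rate ≈ 11.54%; labor force participation rate ≈ 47.50%.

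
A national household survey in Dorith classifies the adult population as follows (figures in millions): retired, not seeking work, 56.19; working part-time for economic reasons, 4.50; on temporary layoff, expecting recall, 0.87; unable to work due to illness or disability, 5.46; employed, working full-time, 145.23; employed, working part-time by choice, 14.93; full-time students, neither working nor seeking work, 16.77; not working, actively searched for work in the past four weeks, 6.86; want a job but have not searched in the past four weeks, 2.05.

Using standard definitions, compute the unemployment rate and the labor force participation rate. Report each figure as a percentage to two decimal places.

Unemployment rate ≈ 4.48%; labor force participation rate ≈ 68.18%.

Employed = 4.50 + 145.23 + 14.93 = 164.66 million (anyone who worked, including part-time for economic reasons, counts as employed).
Unemployed = 0.87 + 6.86 = 7.73 million (jobless and actively searching, or on temporary layoff).
Labor force = 164.66 + 7.73 = 172.39 million.
Not in labor force = 56.19 + 5.46 + 16.77 + 2.05 = 80.47 million (those not working and not actively searching are outside the labor force — including those who want a job but have given up searching).
Civilian working-age population = 172.39 + 80.47 = 252.86 million.
Unemployment rate = 7.73 / 172.39 = 4.48%.
Labor force participation rate = 172.39 / 252.86 = 68.18%.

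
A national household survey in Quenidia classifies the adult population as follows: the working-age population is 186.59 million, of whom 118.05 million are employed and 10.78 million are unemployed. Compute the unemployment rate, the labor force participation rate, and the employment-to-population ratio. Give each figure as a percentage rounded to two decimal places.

Unemployment rate ≈ 8.37%; labor force participation rate ≈ 69.04%; employment-population ratio ≈ 63.27%.

Labor force = employed + unemployed = 118.05 + 10.78 = 128.83 million.
Unemployment rate = 10.78 / 128.83 = 8.37%.
Labor force participation rate = 128.83 / 186.59 = 69.04%.
Employment-population ratio = 118.05 / 186.59 = 63.27%.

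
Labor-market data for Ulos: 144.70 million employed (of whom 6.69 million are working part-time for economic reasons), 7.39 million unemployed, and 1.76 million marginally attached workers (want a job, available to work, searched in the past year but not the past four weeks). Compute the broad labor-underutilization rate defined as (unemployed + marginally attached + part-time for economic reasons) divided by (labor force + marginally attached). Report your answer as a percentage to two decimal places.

Labor force = 144.70 + 7.39 = 152.09 million.
Numerator = 7.39 + 1.76 + 6.69 = 15.84 million.
Denominator = 152.09 + 1.76 = 153.85 million.
Broad rate = 15.84 / 153.85 = 10.30%.

Broad underutilization rate ≈ 10.30%.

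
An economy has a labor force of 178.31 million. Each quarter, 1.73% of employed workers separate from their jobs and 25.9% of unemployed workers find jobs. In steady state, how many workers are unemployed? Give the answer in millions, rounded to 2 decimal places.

About 11.16 million are unemployed in steady state.

Steady-state unemployment rate u* = s/(s+f) = 1.73/(1.73+25.9) = 0.062613.
Unemployed = u* × labor force = 0.062613 × 178.31 ≈ 11.16 million.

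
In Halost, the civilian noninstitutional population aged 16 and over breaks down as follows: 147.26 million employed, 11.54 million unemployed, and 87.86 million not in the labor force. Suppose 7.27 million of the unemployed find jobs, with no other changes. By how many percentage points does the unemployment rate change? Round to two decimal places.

The unemployment rate changes by −4.58 percentage points.

Initially, labor force = 147.26 + 11.54 = 158.80 million, so u = 11.54/158.80 = 7.27%.
After the change, unemployed falls and employed rises by 7.27; labor force unchanged → E = 154.53, U = 4.27, labor force = 158.80 million.
New unemployment rate = 4.27 / 158.80 = 2.69%.
Change = 2.69% − 7.27% = −4.58 percentage points.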